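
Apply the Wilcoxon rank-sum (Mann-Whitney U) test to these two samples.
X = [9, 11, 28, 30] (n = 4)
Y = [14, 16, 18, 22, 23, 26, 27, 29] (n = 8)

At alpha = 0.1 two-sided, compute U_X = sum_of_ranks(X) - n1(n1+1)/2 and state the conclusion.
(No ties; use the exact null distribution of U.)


Step 1: Combine and sort all 12 observations; assign midranks.
sorted (value, group): (9,X), (11,X), (14,Y), (16,Y), (18,Y), (22,Y), (23,Y), (26,Y), (27,Y), (28,X), (29,Y), (30,X)
ranks: 9->1, 11->2, 14->3, 16->4, 18->5, 22->6, 23->7, 26->8, 27->9, 28->10, 29->11, 30->12
Step 2: Rank sum for X: R1 = 1 + 2 + 10 + 12 = 25.
Step 3: U_X = R1 - n1(n1+1)/2 = 25 - 4*5/2 = 25 - 10 = 15.
       U_Y = n1*n2 - U_X = 32 - 15 = 17.
Step 4: No ties, so the exact null distribution of U (based on enumerating the C(12,4) = 495 equally likely rank assignments) gives the two-sided p-value.
Step 5: p-value = 0.933333; compare to alpha = 0.1. fail to reject H0.

U_X = 15, p = 0.933333, fail to reject H0 at alpha = 0.1.


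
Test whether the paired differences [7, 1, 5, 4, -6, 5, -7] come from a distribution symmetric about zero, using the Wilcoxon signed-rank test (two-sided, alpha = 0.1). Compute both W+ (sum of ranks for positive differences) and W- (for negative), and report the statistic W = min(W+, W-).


Step 1: Drop any zero differences (none here) and take |d_i|.
|d| = [7, 1, 5, 4, 6, 5, 7]
Step 2: Midrank |d_i| (ties get averaged ranks).
ranks: |7|->6.5, |1|->1, |5|->3.5, |4|->2, |6|->5, |5|->3.5, |7|->6.5
Step 3: Attach original signs; sum ranks with positive sign and with negative sign.
W+ = 6.5 + 1 + 3.5 + 2 + 3.5 = 16.5
W- = 5 + 6.5 = 11.5
(Check: W+ + W- = 28 should equal n(n+1)/2 = 28.)
Step 4: Test statistic W = min(W+, W-) = 11.5.
Step 5: Ties in |d|, so use the tie-corrected normal approximation.
        E[W] = n(n+1)/4 = 7*8/4 = 14.
        Tie groups: |d|=5 (t=2), |d|=7 (t=2); sum(t^3 - t) = 12.
        Var[W] = n(n+1)(2n+1)/24 - sum(t^3-t)/48 = 840/24 - 12/48 = 34.75.
        z = (W - E[W]) / sqrt(Var[W]) = (11.5 - 14) / 5.8949 = -0.4241.
        Two-sided p = 2*Phi(z) = 0.671497.
Step 6: alpha = 0.1. fail to reject H0.

W+ = 16.5, W- = 11.5, W = min = 11.5, p = 0.671497, fail to reject H0.


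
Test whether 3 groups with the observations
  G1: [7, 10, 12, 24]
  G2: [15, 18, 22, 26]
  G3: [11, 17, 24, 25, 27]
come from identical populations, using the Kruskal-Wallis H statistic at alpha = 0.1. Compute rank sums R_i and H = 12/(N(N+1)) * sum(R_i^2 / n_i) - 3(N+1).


Step 1: Combine all N = 13 observations and assign midranks.
sorted (value, group, rank): (7,G1,1), (10,G1,2), (11,G3,3), (12,G1,4), (15,G2,5), (17,G3,6), (18,G2,7), (22,G2,8), (24,G1,9.5), (24,G3,9.5), (25,G3,11), (26,G2,12), (27,G3,13)
Step 2: Sum ranks within each group.
R_1 = 16.5 (n_1 = 4)
R_2 = 32 (n_2 = 4)
R_3 = 42.5 (n_3 = 5)
Step 3: H = 12/(N(N+1)) * sum(R_i^2/n_i) - 3(N+1)
     = 12/(13*14) * (16.5^2/4 + 32^2/4 + 42.5^2/5) - 3*14
     = 0.065934 * 685.312 - 42
     = 3.185440.
Step 4: Ties present; correction factor C = 1 - 6/(13^3 - 13) = 0.997253. Corrected H = 3.185440 / 0.997253 = 3.194215.
Step 5: Under H0, H ~ chi^2(2); p-value = 0.202481.
Step 6: alpha = 0.1. fail to reject H0.

H = 3.1942, df = 2, p = 0.202481, fail to reject H0.


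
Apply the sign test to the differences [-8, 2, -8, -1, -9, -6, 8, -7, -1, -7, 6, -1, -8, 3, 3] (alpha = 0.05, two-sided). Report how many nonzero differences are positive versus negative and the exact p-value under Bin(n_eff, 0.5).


Step 1: Discard zero differences. Original n = 15; n_eff = number of nonzero differences = 15.
Nonzero differences (with sign): -8, +2, -8, -1, -9, -6, +8, -7, -1, -7, +6, -1, -8, +3, +3
Step 2: Count signs: positive = 5, negative = 10.
Step 3: Under H0: P(positive) = 0.5, so the number of positives S ~ Bin(15, 0.5).
Step 4: Two-sided exact p-value = sum of Bin(15,0.5) probabilities at or below the observed probability = 0.301758.
Step 5: alpha = 0.05. fail to reject H0.

n_eff = 15, pos = 5, neg = 10, p = 0.301758, fail to reject H0.


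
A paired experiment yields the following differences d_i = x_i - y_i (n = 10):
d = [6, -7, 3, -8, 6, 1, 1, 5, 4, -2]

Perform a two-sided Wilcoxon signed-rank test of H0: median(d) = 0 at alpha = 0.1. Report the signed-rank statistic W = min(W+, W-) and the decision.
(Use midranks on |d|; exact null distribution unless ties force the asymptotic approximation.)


Step 1: Drop any zero differences (none here) and take |d_i|.
|d| = [6, 7, 3, 8, 6, 1, 1, 5, 4, 2]
Step 2: Midrank |d_i| (ties get averaged ranks).
ranks: |6|->7.5, |7|->9, |3|->4, |8|->10, |6|->7.5, |1|->1.5, |1|->1.5, |5|->6, |4|->5, |2|->3
Step 3: Attach original signs; sum ranks with positive sign and with negative sign.
W+ = 7.5 + 4 + 7.5 + 1.5 + 1.5 + 6 + 5 = 33
W- = 9 + 10 + 3 = 22
(Check: W+ + W- = 55 should equal n(n+1)/2 = 55.)
Step 4: Test statistic W = min(W+, W-) = 22.
Step 5: Ties in |d|, so use the tie-corrected normal approximation.
        E[W] = n(n+1)/4 = 10*11/4 = 27.5.
        Tie groups: |d|=1 (t=2), |d|=6 (t=2); sum(t^3 - t) = 12.
        Var[W] = n(n+1)(2n+1)/24 - sum(t^3-t)/48 = 2310/24 - 12/48 = 96.
        z = (W - E[W]) / sqrt(Var[W]) = (22 - 27.5) / 9.7980 = -0.5613.
        Two-sided p = 2*Phi(z) = 0.574565.
Step 6: alpha = 0.1. fail to reject H0.

W+ = 33, W- = 22, W = min = 22, p = 0.574565, fail to reject H0.


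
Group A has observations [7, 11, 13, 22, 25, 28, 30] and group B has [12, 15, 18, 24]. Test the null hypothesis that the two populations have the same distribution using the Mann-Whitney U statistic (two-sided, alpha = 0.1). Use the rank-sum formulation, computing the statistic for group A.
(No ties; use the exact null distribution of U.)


Step 1: Combine and sort all 11 observations; assign midranks.
sorted (value, group): (7,X), (11,X), (12,Y), (13,X), (15,Y), (18,Y), (22,X), (24,Y), (25,X), (28,X), (30,X)
ranks: 7->1, 11->2, 12->3, 13->4, 15->5, 18->6, 22->7, 24->8, 25->9, 28->10, 30->11
Step 2: Rank sum for X: R1 = 1 + 2 + 4 + 7 + 9 + 10 + 11 = 44.
Step 3: U_X = R1 - n1(n1+1)/2 = 44 - 7*8/2 = 44 - 28 = 16.
       U_Y = n1*n2 - U_X = 28 - 16 = 12.
Step 4: No ties, so the exact null distribution of U (based on enumerating the C(11,7) = 330 equally likely rank assignments) gives the two-sided p-value.
Step 5: p-value = 0.787879; compare to alpha = 0.1. fail to reject H0.

U_X = 16, p = 0.787879, fail to reject H0 at alpha = 0.1.


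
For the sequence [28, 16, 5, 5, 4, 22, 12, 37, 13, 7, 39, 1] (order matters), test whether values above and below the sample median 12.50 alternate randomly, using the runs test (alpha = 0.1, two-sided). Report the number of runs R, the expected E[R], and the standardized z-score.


Step 1: Compute median = 12.50; label A = above, B = below.
Labels in order: AABBBABAABAB  (n_A = 6, n_B = 6)
Step 2: Count runs R = 8.
Step 3: Under H0 (random ordering), E[R] = 2*n_A*n_B/(n_A+n_B) + 1 = 2*6*6/12 + 1 = 7.0000.
        Var[R] = 2*n_A*n_B*(2*n_A*n_B - n_A - n_B) / ((n_A+n_B)^2 * (n_A+n_B-1)) = 4320/1584 = 2.7273.
        SD[R] = 1.6514.
Step 4: Continuity-corrected z = (R - 0.5 - E[R]) / SD[R] = (8 - 0.5 - 7.0000) / 1.6514 = 0.3028.
Step 5: Two-sided p-value via normal approximation = 2*(1 - Phi(|z|)) = 0.762069.
Step 6: alpha = 0.1. fail to reject H0.

R = 8, z = 0.3028, p = 0.762069, fail to reject H0.


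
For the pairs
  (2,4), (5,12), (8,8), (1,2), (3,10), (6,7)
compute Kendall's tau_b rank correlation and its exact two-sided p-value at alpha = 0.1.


Step 1: Enumerate the 15 unordered pairs (i,j) with i<j and classify each by sign(x_j-x_i) * sign(y_j-y_i).
  (1,2):dx=+3,dy=+8->C; (1,3):dx=+6,dy=+4->C; (1,4):dx=-1,dy=-2->C; (1,5):dx=+1,dy=+6->C
  (1,6):dx=+4,dy=+3->C; (2,3):dx=+3,dy=-4->D; (2,4):dx=-4,dy=-10->C; (2,5):dx=-2,dy=-2->C
  (2,6):dx=+1,dy=-5->D; (3,4):dx=-7,dy=-6->C; (3,5):dx=-5,dy=+2->D; (3,6):dx=-2,dy=-1->C
  (4,5):dx=+2,dy=+8->C; (4,6):dx=+5,dy=+5->C; (5,6):dx=+3,dy=-3->D
Step 2: C = 11, D = 4, total pairs = 15.
Step 3: tau = (C - D)/(n(n-1)/2) = (11 - 4)/15 = 0.466667.
Step 4: Exact two-sided p-value (enumerate n! = 720 permutations of y under H0): p = 0.272222.
Step 5: alpha = 0.1. fail to reject H0.

tau_b = 0.4667 (C=11, D=4), p = 0.272222, fail to reject H0.


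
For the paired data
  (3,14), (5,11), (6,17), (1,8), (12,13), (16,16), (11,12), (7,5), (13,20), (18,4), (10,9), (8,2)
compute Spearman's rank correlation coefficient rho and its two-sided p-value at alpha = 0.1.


Step 1: Rank x and y separately (midranks; no ties here).
rank(x): 3->2, 5->3, 6->4, 1->1, 12->9, 16->11, 11->8, 7->5, 13->10, 18->12, 10->7, 8->6
rank(y): 14->9, 11->6, 17->11, 8->4, 13->8, 16->10, 12->7, 5->3, 20->12, 4->2, 9->5, 2->1
Step 2: d_i = R_x(i) - R_y(i); compute d_i^2.
  (2-9)^2=49, (3-6)^2=9, (4-11)^2=49, (1-4)^2=9, (9-8)^2=1, (11-10)^2=1, (8-7)^2=1, (5-3)^2=4, (10-12)^2=4, (12-2)^2=100, (7-5)^2=4, (6-1)^2=25
sum(d^2) = 256.
Step 3: rho = 1 - 6*256 / (12*(12^2 - 1)) = 1 - 1536/1716 = 0.104895.
Step 4: Under H0, t = rho * sqrt((n-2)/(1-rho^2)) = 0.3335 ~ t(10).
Step 5: Two-sided p-value from the t-distribution with 10 df = 0.745609.
Step 6: alpha = 0.1. fail to reject H0.

rho = 0.1049, p = 0.745609, fail to reject H0 at alpha = 0.1.


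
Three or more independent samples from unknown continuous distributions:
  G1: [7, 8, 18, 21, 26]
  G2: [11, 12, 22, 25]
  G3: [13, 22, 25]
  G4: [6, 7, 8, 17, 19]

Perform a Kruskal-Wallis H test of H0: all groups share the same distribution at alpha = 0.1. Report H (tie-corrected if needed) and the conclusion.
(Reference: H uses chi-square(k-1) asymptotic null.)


Step 1: Combine all N = 17 observations and assign midranks.
sorted (value, group, rank): (6,G4,1), (7,G1,2.5), (7,G4,2.5), (8,G1,4.5), (8,G4,4.5), (11,G2,6), (12,G2,7), (13,G3,8), (17,G4,9), (18,G1,10), (19,G4,11), (21,G1,12), (22,G2,13.5), (22,G3,13.5), (25,G2,15.5), (25,G3,15.5), (26,G1,17)
Step 2: Sum ranks within each group.
R_1 = 46 (n_1 = 5)
R_2 = 42 (n_2 = 4)
R_3 = 37 (n_3 = 3)
R_4 = 28 (n_4 = 5)
Step 3: H = 12/(N(N+1)) * sum(R_i^2/n_i) - 3(N+1)
     = 12/(17*18) * (46^2/5 + 42^2/4 + 37^2/3 + 28^2/5) - 3*18
     = 0.039216 * 1477.33 - 54
     = 3.934641.
Step 4: Ties present; correction factor C = 1 - 24/(17^3 - 17) = 0.995098. Corrected H = 3.934641 / 0.995098 = 3.954023.
Step 5: Under H0, H ~ chi^2(3); p-value = 0.266472.
Step 6: alpha = 0.1. fail to reject H0.

H = 3.9540, df = 3, p = 0.266472, fail to reject H0.


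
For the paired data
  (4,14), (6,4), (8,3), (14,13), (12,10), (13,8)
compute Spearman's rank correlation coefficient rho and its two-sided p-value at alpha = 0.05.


Step 1: Rank x and y separately (midranks; no ties here).
rank(x): 4->1, 6->2, 8->3, 14->6, 12->4, 13->5
rank(y): 14->6, 4->2, 3->1, 13->5, 10->4, 8->3
Step 2: d_i = R_x(i) - R_y(i); compute d_i^2.
  (1-6)^2=25, (2-2)^2=0, (3-1)^2=4, (6-5)^2=1, (4-4)^2=0, (5-3)^2=4
sum(d^2) = 34.
Step 3: rho = 1 - 6*34 / (6*(6^2 - 1)) = 1 - 204/210 = 0.028571.
Step 4: Under H0, t = rho * sqrt((n-2)/(1-rho^2)) = 0.0572 ~ t(4).
Step 5: Two-sided p-value from the t-distribution with 4 df = 0.957155.
Step 6: alpha = 0.05. fail to reject H0.

rho = 0.0286, p = 0.957155, fail to reject H0 at alpha = 0.05.


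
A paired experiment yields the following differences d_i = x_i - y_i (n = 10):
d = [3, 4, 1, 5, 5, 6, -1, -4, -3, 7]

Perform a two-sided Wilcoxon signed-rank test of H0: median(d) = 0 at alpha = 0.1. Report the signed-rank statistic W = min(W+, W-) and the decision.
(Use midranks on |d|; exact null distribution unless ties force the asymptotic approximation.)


Step 1: Drop any zero differences (none here) and take |d_i|.
|d| = [3, 4, 1, 5, 5, 6, 1, 4, 3, 7]
Step 2: Midrank |d_i| (ties get averaged ranks).
ranks: |3|->3.5, |4|->5.5, |1|->1.5, |5|->7.5, |5|->7.5, |6|->9, |1|->1.5, |4|->5.5, |3|->3.5, |7|->10
Step 3: Attach original signs; sum ranks with positive sign and with negative sign.
W+ = 3.5 + 5.5 + 1.5 + 7.5 + 7.5 + 9 + 10 = 44.5
W- = 1.5 + 5.5 + 3.5 = 10.5
(Check: W+ + W- = 55 should equal n(n+1)/2 = 55.)
Step 4: Test statistic W = min(W+, W-) = 10.5.
Step 5: Ties in |d|, so use the tie-corrected normal approximation.
        E[W] = n(n+1)/4 = 10*11/4 = 27.5.
        Tie groups: |d|=1 (t=2), |d|=3 (t=2), |d|=4 (t=2), |d|=5 (t=2); sum(t^3 - t) = 24.
        Var[W] = n(n+1)(2n+1)/24 - sum(t^3-t)/48 = 2310/24 - 24/48 = 95.75.
        z = (W - E[W]) / sqrt(Var[W]) = (10.5 - 27.5) / 9.7852 = -1.7373.
        Two-sided p = 2*Phi(z) = 0.082331.
Step 6: alpha = 0.1. reject H0.

W+ = 44.5, W- = 10.5, W = min = 10.5, p = 0.082331, reject H0.


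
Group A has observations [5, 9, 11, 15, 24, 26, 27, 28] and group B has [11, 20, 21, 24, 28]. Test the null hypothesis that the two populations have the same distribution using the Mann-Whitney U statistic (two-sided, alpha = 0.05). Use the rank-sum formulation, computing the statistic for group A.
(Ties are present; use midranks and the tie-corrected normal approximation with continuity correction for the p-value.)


Step 1: Combine and sort all 13 observations; assign midranks.
sorted (value, group): (5,X), (9,X), (11,X), (11,Y), (15,X), (20,Y), (21,Y), (24,X), (24,Y), (26,X), (27,X), (28,X), (28,Y)
ranks: 5->1, 9->2, 11->3.5, 11->3.5, 15->5, 20->6, 21->7, 24->8.5, 24->8.5, 26->10, 27->11, 28->12.5, 28->12.5
Step 2: Rank sum for X: R1 = 1 + 2 + 3.5 + 5 + 8.5 + 10 + 11 + 12.5 = 53.5.
Step 3: U_X = R1 - n1(n1+1)/2 = 53.5 - 8*9/2 = 53.5 - 36 = 17.5.
       U_Y = n1*n2 - U_X = 40 - 17.5 = 22.5.
Step 4: Ties are present, so use the tie-corrected normal approximation (with continuity correction) for the p-value.
Step 5: p-value = 0.768770; compare to alpha = 0.05. fail to reject H0.

U_X = 17.5, p = 0.768770, fail to reject H0 at alpha = 0.05.


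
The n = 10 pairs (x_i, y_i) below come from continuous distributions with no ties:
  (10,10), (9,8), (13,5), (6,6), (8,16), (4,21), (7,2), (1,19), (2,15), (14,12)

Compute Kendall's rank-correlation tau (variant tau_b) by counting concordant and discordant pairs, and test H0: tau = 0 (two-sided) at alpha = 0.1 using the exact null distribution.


Step 1: Enumerate the 45 unordered pairs (i,j) with i<j and classify each by sign(x_j-x_i) * sign(y_j-y_i).
  (1,2):dx=-1,dy=-2->C; (1,3):dx=+3,dy=-5->D; (1,4):dx=-4,dy=-4->C; (1,5):dx=-2,dy=+6->D
  (1,6):dx=-6,dy=+11->D; (1,7):dx=-3,dy=-8->C; (1,8):dx=-9,dy=+9->D; (1,9):dx=-8,dy=+5->D
  (1,10):dx=+4,dy=+2->C; (2,3):dx=+4,dy=-3->D; (2,4):dx=-3,dy=-2->C; (2,5):dx=-1,dy=+8->D
  (2,6):dx=-5,dy=+13->D; (2,7):dx=-2,dy=-6->C; (2,8):dx=-8,dy=+11->D; (2,9):dx=-7,dy=+7->D
  (2,10):dx=+5,dy=+4->C; (3,4):dx=-7,dy=+1->D; (3,5):dx=-5,dy=+11->D; (3,6):dx=-9,dy=+16->D
  (3,7):dx=-6,dy=-3->C; (3,8):dx=-12,dy=+14->D; (3,9):dx=-11,dy=+10->D; (3,10):dx=+1,dy=+7->C
  (4,5):dx=+2,dy=+10->C; (4,6):dx=-2,dy=+15->D; (4,7):dx=+1,dy=-4->D; (4,8):dx=-5,dy=+13->D
  (4,9):dx=-4,dy=+9->D; (4,10):dx=+8,dy=+6->C; (5,6):dx=-4,dy=+5->D; (5,7):dx=-1,dy=-14->C
  (5,8):dx=-7,dy=+3->D; (5,9):dx=-6,dy=-1->C; (5,10):dx=+6,dy=-4->D; (6,7):dx=+3,dy=-19->D
  (6,8):dx=-3,dy=-2->C; (6,9):dx=-2,dy=-6->C; (6,10):dx=+10,dy=-9->D; (7,8):dx=-6,dy=+17->D
  (7,9):dx=-5,dy=+13->D; (7,10):dx=+7,dy=+10->C; (8,9):dx=+1,dy=-4->D; (8,10):dx=+13,dy=-7->D
  (9,10):dx=+12,dy=-3->D
Step 2: C = 16, D = 29, total pairs = 45.
Step 3: tau = (C - D)/(n(n-1)/2) = (16 - 29)/45 = -0.288889.
Step 4: Exact two-sided p-value (enumerate n! = 3628800 permutations of y under H0): p = 0.291248.
Step 5: alpha = 0.1. fail to reject H0.

tau_b = -0.2889 (C=16, D=29), p = 0.291248, fail to reject H0.


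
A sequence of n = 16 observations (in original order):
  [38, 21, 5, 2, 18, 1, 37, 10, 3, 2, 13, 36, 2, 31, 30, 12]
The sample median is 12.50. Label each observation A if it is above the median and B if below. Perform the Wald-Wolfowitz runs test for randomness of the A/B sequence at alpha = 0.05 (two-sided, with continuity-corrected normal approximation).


Step 1: Compute median = 12.50; label A = above, B = below.
Labels in order: AABBABABBBAABAAB  (n_A = 8, n_B = 8)
Step 2: Count runs R = 10.
Step 3: Under H0 (random ordering), E[R] = 2*n_A*n_B/(n_A+n_B) + 1 = 2*8*8/16 + 1 = 9.0000.
        Var[R] = 2*n_A*n_B*(2*n_A*n_B - n_A - n_B) / ((n_A+n_B)^2 * (n_A+n_B-1)) = 14336/3840 = 3.7333.
        SD[R] = 1.9322.
Step 4: Continuity-corrected z = (R - 0.5 - E[R]) / SD[R] = (10 - 0.5 - 9.0000) / 1.9322 = 0.2588.
Step 5: Two-sided p-value via normal approximation = 2*(1 - Phi(|z|)) = 0.795809.
Step 6: alpha = 0.05. fail to reject H0.

R = 10, z = 0.2588, p = 0.795809, fail to reject H0.


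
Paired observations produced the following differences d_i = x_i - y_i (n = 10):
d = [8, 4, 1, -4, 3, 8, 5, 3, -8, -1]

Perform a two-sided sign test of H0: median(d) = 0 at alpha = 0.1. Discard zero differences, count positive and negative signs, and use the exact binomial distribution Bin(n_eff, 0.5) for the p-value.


Step 1: Discard zero differences. Original n = 10; n_eff = number of nonzero differences = 10.
Nonzero differences (with sign): +8, +4, +1, -4, +3, +8, +5, +3, -8, -1
Step 2: Count signs: positive = 7, negative = 3.
Step 3: Under H0: P(positive) = 0.5, so the number of positives S ~ Bin(10, 0.5).
Step 4: Two-sided exact p-value = sum of Bin(10,0.5) probabilities at or below the observed probability = 0.343750.
Step 5: alpha = 0.1. fail to reject H0.

n_eff = 10, pos = 7, neg = 3, p = 0.343750, fail to reject H0.


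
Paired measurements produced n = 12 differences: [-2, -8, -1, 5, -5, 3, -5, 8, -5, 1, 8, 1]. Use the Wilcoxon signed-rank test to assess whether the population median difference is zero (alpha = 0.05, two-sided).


Step 1: Drop any zero differences (none here) and take |d_i|.
|d| = [2, 8, 1, 5, 5, 3, 5, 8, 5, 1, 8, 1]
Step 2: Midrank |d_i| (ties get averaged ranks).
ranks: |2|->4, |8|->11, |1|->2, |5|->7.5, |5|->7.5, |3|->5, |5|->7.5, |8|->11, |5|->7.5, |1|->2, |8|->11, |1|->2
Step 3: Attach original signs; sum ranks with positive sign and with negative sign.
W+ = 7.5 + 5 + 11 + 2 + 11 + 2 = 38.5
W- = 4 + 11 + 2 + 7.5 + 7.5 + 7.5 = 39.5
(Check: W+ + W- = 78 should equal n(n+1)/2 = 78.)
Step 4: Test statistic W = min(W+, W-) = 38.5.
Step 5: Ties in |d|, so use the tie-corrected normal approximation.
        E[W] = n(n+1)/4 = 12*13/4 = 39.
        Tie groups: |d|=1 (t=3), |d|=5 (t=4), |d|=8 (t=3); sum(t^3 - t) = 108.
        Var[W] = n(n+1)(2n+1)/24 - sum(t^3-t)/48 = 3900/24 - 108/48 = 160.25.
        z = (W - E[W]) / sqrt(Var[W]) = (38.5 - 39) / 12.6590 = -0.0395.
        Two-sided p = 2*Phi(z) = 0.968494.
Step 6: alpha = 0.05. fail to reject H0.

W+ = 38.5, W- = 39.5, W = min = 38.5, p = 0.968494, fail to reject H0.


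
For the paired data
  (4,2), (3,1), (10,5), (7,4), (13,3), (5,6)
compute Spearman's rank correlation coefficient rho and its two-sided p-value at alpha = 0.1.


Step 1: Rank x and y separately (midranks; no ties here).
rank(x): 4->2, 3->1, 10->5, 7->4, 13->6, 5->3
rank(y): 2->2, 1->1, 5->5, 4->4, 3->3, 6->6
Step 2: d_i = R_x(i) - R_y(i); compute d_i^2.
  (2-2)^2=0, (1-1)^2=0, (5-5)^2=0, (4-4)^2=0, (6-3)^2=9, (3-6)^2=9
sum(d^2) = 18.
Step 3: rho = 1 - 6*18 / (6*(6^2 - 1)) = 1 - 108/210 = 0.485714.
Step 4: Under H0, t = rho * sqrt((n-2)/(1-rho^2)) = 1.1113 ~ t(4).
Step 5: Two-sided p-value from the t-distribution with 4 df = 0.328723.
Step 6: alpha = 0.1. fail to reject H0.

rho = 0.4857, p = 0.328723, fail to reject H0 at alpha = 0.1.


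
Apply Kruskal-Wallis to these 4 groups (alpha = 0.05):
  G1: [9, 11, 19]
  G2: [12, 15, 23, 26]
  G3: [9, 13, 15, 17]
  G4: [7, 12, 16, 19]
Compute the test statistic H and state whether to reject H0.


Step 1: Combine all N = 15 observations and assign midranks.
sorted (value, group, rank): (7,G4,1), (9,G1,2.5), (9,G3,2.5), (11,G1,4), (12,G2,5.5), (12,G4,5.5), (13,G3,7), (15,G2,8.5), (15,G3,8.5), (16,G4,10), (17,G3,11), (19,G1,12.5), (19,G4,12.5), (23,G2,14), (26,G2,15)
Step 2: Sum ranks within each group.
R_1 = 19 (n_1 = 3)
R_2 = 43 (n_2 = 4)
R_3 = 29 (n_3 = 4)
R_4 = 29 (n_4 = 4)
Step 3: H = 12/(N(N+1)) * sum(R_i^2/n_i) - 3(N+1)
     = 12/(15*16) * (19^2/3 + 43^2/4 + 29^2/4 + 29^2/4) - 3*16
     = 0.050000 * 1003.08 - 48
     = 2.154167.
Step 4: Ties present; correction factor C = 1 - 24/(15^3 - 15) = 0.992857. Corrected H = 2.154167 / 0.992857 = 2.169664.
Step 5: Under H0, H ~ chi^2(3); p-value = 0.537948.
Step 6: alpha = 0.05. fail to reject H0.

H = 2.1697, df = 3, p = 0.537948, fail to reject H0.


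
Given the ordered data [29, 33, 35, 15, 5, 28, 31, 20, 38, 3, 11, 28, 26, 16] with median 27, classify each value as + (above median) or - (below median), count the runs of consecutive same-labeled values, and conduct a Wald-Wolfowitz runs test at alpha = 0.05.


Step 1: Compute median = 27; label A = above, B = below.
Labels in order: AAABBAABABBABB  (n_A = 7, n_B = 7)
Step 2: Count runs R = 8.
Step 3: Under H0 (random ordering), E[R] = 2*n_A*n_B/(n_A+n_B) + 1 = 2*7*7/14 + 1 = 8.0000.
        Var[R] = 2*n_A*n_B*(2*n_A*n_B - n_A - n_B) / ((n_A+n_B)^2 * (n_A+n_B-1)) = 8232/2548 = 3.2308.
        SD[R] = 1.7974.
Step 4: R = E[R], so z = 0 with no continuity correction.
Step 5: Two-sided p-value via normal approximation = 2*(1 - Phi(|z|)) = 1.000000.
Step 6: alpha = 0.05. fail to reject H0.

R = 8, z = 0.0000, p = 1.000000, fail to reject H0.


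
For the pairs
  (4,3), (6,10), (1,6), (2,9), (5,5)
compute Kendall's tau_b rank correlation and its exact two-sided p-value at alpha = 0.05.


Step 1: Enumerate the 10 unordered pairs (i,j) with i<j and classify each by sign(x_j-x_i) * sign(y_j-y_i).
  (1,2):dx=+2,dy=+7->C; (1,3):dx=-3,dy=+3->D; (1,4):dx=-2,dy=+6->D; (1,5):dx=+1,dy=+2->C
  (2,3):dx=-5,dy=-4->C; (2,4):dx=-4,dy=-1->C; (2,5):dx=-1,dy=-5->C; (3,4):dx=+1,dy=+3->C
  (3,5):dx=+4,dy=-1->D; (4,5):dx=+3,dy=-4->D
Step 2: C = 6, D = 4, total pairs = 10.
Step 3: tau = (C - D)/(n(n-1)/2) = (6 - 4)/10 = 0.200000.
Step 4: Exact two-sided p-value (enumerate n! = 120 permutations of y under H0): p = 0.816667.
Step 5: alpha = 0.05. fail to reject H0.

tau_b = 0.2000 (C=6, D=4), p = 0.816667, fail to reject H0.


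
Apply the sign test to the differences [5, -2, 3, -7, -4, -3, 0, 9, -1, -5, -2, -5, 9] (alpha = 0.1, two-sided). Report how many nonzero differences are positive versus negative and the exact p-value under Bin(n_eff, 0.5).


Step 1: Discard zero differences. Original n = 13; n_eff = number of nonzero differences = 12.
Nonzero differences (with sign): +5, -2, +3, -7, -4, -3, +9, -1, -5, -2, -5, +9
Step 2: Count signs: positive = 4, negative = 8.
Step 3: Under H0: P(positive) = 0.5, so the number of positives S ~ Bin(12, 0.5).
Step 4: Two-sided exact p-value = sum of Bin(12,0.5) probabilities at or below the observed probability = 0.387695.
Step 5: alpha = 0.1. fail to reject H0.

n_eff = 12, pos = 4, neg = 8, p = 0.387695, fail to reject H0.


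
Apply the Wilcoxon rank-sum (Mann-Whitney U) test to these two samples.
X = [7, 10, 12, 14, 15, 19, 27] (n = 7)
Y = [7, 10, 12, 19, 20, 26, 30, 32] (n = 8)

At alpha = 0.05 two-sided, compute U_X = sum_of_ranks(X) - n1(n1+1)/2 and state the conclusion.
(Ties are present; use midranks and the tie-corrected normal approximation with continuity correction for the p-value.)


Step 1: Combine and sort all 15 observations; assign midranks.
sorted (value, group): (7,X), (7,Y), (10,X), (10,Y), (12,X), (12,Y), (14,X), (15,X), (19,X), (19,Y), (20,Y), (26,Y), (27,X), (30,Y), (32,Y)
ranks: 7->1.5, 7->1.5, 10->3.5, 10->3.5, 12->5.5, 12->5.5, 14->7, 15->8, 19->9.5, 19->9.5, 20->11, 26->12, 27->13, 30->14, 32->15
Step 2: Rank sum for X: R1 = 1.5 + 3.5 + 5.5 + 7 + 8 + 9.5 + 13 = 48.
Step 3: U_X = R1 - n1(n1+1)/2 = 48 - 7*8/2 = 48 - 28 = 20.
       U_Y = n1*n2 - U_X = 56 - 20 = 36.
Step 4: Ties are present, so use the tie-corrected normal approximation (with continuity correction) for the p-value.
Step 5: p-value = 0.383714; compare to alpha = 0.05. fail to reject H0.

U_X = 20, p = 0.383714, fail to reject H0 at alpha = 0.05.


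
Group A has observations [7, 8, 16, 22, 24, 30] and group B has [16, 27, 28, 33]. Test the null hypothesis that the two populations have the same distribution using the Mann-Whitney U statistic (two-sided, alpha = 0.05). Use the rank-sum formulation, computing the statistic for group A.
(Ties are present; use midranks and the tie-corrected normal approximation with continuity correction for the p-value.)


Step 1: Combine and sort all 10 observations; assign midranks.
sorted (value, group): (7,X), (8,X), (16,X), (16,Y), (22,X), (24,X), (27,Y), (28,Y), (30,X), (33,Y)
ranks: 7->1, 8->2, 16->3.5, 16->3.5, 22->5, 24->6, 27->7, 28->8, 30->9, 33->10
Step 2: Rank sum for X: R1 = 1 + 2 + 3.5 + 5 + 6 + 9 = 26.5.
Step 3: U_X = R1 - n1(n1+1)/2 = 26.5 - 6*7/2 = 26.5 - 21 = 5.5.
       U_Y = n1*n2 - U_X = 24 - 5.5 = 18.5.
Step 4: Ties are present, so use the tie-corrected normal approximation (with continuity correction) for the p-value.
Step 5: p-value = 0.199458; compare to alpha = 0.05. fail to reject H0.

U_X = 5.5, p = 0.199458, fail to reject H0 at alpha = 0.05.


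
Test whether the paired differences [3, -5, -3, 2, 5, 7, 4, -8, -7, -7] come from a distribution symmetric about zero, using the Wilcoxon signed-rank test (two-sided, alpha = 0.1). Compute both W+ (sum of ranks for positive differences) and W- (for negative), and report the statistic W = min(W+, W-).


Step 1: Drop any zero differences (none here) and take |d_i|.
|d| = [3, 5, 3, 2, 5, 7, 4, 8, 7, 7]
Step 2: Midrank |d_i| (ties get averaged ranks).
ranks: |3|->2.5, |5|->5.5, |3|->2.5, |2|->1, |5|->5.5, |7|->8, |4|->4, |8|->10, |7|->8, |7|->8
Step 3: Attach original signs; sum ranks with positive sign and with negative sign.
W+ = 2.5 + 1 + 5.5 + 8 + 4 = 21
W- = 5.5 + 2.5 + 10 + 8 + 8 = 34
(Check: W+ + W- = 55 should equal n(n+1)/2 = 55.)
Step 4: Test statistic W = min(W+, W-) = 21.
Step 5: Ties in |d|, so use the tie-corrected normal approximation.
        E[W] = n(n+1)/4 = 10*11/4 = 27.5.
        Tie groups: |d|=3 (t=2), |d|=5 (t=2), |d|=7 (t=3); sum(t^3 - t) = 36.
        Var[W] = n(n+1)(2n+1)/24 - sum(t^3-t)/48 = 2310/24 - 36/48 = 95.5.
        z = (W - E[W]) / sqrt(Var[W]) = (21 - 27.5) / 9.7724 = -0.6651.
        Two-sided p = 2*Phi(z) = 0.505962.
Step 6: alpha = 0.1. fail to reject H0.

W+ = 21, W- = 34, W = min = 21, p = 0.505962, fail to reject H0.


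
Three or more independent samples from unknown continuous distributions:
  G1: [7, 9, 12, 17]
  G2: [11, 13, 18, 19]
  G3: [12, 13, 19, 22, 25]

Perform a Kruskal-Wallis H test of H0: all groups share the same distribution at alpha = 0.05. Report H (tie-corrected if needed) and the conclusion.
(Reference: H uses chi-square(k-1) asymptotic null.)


Step 1: Combine all N = 13 observations and assign midranks.
sorted (value, group, rank): (7,G1,1), (9,G1,2), (11,G2,3), (12,G1,4.5), (12,G3,4.5), (13,G2,6.5), (13,G3,6.5), (17,G1,8), (18,G2,9), (19,G2,10.5), (19,G3,10.5), (22,G3,12), (25,G3,13)
Step 2: Sum ranks within each group.
R_1 = 15.5 (n_1 = 4)
R_2 = 29 (n_2 = 4)
R_3 = 46.5 (n_3 = 5)
Step 3: H = 12/(N(N+1)) * sum(R_i^2/n_i) - 3(N+1)
     = 12/(13*14) * (15.5^2/4 + 29^2/4 + 46.5^2/5) - 3*14
     = 0.065934 * 702.763 - 42
     = 4.335989.
Step 4: Ties present; correction factor C = 1 - 18/(13^3 - 13) = 0.991758. Corrected H = 4.335989 / 0.991758 = 4.372022.
Step 5: Under H0, H ~ chi^2(2); p-value = 0.112364.
Step 6: alpha = 0.05. fail to reject H0.

H = 4.3720, df = 2, p = 0.112364, fail to reject H0.


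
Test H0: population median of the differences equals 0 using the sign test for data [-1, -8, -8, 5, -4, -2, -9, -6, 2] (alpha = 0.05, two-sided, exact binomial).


Step 1: Discard zero differences. Original n = 9; n_eff = number of nonzero differences = 9.
Nonzero differences (with sign): -1, -8, -8, +5, -4, -2, -9, -6, +2
Step 2: Count signs: positive = 2, negative = 7.
Step 3: Under H0: P(positive) = 0.5, so the number of positives S ~ Bin(9, 0.5).
Step 4: Two-sided exact p-value = sum of Bin(9,0.5) probabilities at or below the observed probability = 0.179688.
Step 5: alpha = 0.05. fail to reject H0.

n_eff = 9, pos = 2, neg = 7, p = 0.179688, fail to reject H0.


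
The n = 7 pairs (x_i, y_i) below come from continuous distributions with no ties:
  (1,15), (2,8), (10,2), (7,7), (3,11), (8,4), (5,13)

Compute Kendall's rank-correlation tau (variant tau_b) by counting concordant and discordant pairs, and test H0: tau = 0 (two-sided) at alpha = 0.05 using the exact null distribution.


Step 1: Enumerate the 21 unordered pairs (i,j) with i<j and classify each by sign(x_j-x_i) * sign(y_j-y_i).
  (1,2):dx=+1,dy=-7->D; (1,3):dx=+9,dy=-13->D; (1,4):dx=+6,dy=-8->D; (1,5):dx=+2,dy=-4->D
  (1,6):dx=+7,dy=-11->D; (1,7):dx=+4,dy=-2->D; (2,3):dx=+8,dy=-6->D; (2,4):dx=+5,dy=-1->D
  (2,5):dx=+1,dy=+3->C; (2,6):dx=+6,dy=-4->D; (2,7):dx=+3,dy=+5->C; (3,4):dx=-3,dy=+5->D
  (3,5):dx=-7,dy=+9->D; (3,6):dx=-2,dy=+2->D; (3,7):dx=-5,dy=+11->D; (4,5):dx=-4,dy=+4->D
  (4,6):dx=+1,dy=-3->D; (4,7):dx=-2,dy=+6->D; (5,6):dx=+5,dy=-7->D; (5,7):dx=+2,dy=+2->C
  (6,7):dx=-3,dy=+9->D
Step 2: C = 3, D = 18, total pairs = 21.
Step 3: tau = (C - D)/(n(n-1)/2) = (3 - 18)/21 = -0.714286.
Step 4: Exact two-sided p-value (enumerate n! = 5040 permutations of y under H0): p = 0.030159.
Step 5: alpha = 0.05. reject H0.

tau_b = -0.7143 (C=3, D=18), p = 0.030159, reject H0.


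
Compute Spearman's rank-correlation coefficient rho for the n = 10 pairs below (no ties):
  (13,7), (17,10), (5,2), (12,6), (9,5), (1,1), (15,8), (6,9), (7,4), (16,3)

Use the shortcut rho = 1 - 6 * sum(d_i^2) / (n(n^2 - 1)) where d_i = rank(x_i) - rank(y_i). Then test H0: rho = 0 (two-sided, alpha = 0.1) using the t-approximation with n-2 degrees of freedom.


Step 1: Rank x and y separately (midranks; no ties here).
rank(x): 13->7, 17->10, 5->2, 12->6, 9->5, 1->1, 15->8, 6->3, 7->4, 16->9
rank(y): 7->7, 10->10, 2->2, 6->6, 5->5, 1->1, 8->8, 9->9, 4->4, 3->3
Step 2: d_i = R_x(i) - R_y(i); compute d_i^2.
  (7-7)^2=0, (10-10)^2=0, (2-2)^2=0, (6-6)^2=0, (5-5)^2=0, (1-1)^2=0, (8-8)^2=0, (3-9)^2=36, (4-4)^2=0, (9-3)^2=36
sum(d^2) = 72.
Step 3: rho = 1 - 6*72 / (10*(10^2 - 1)) = 1 - 432/990 = 0.563636.
Step 4: Under H0, t = rho * sqrt((n-2)/(1-rho^2)) = 1.9300 ~ t(8).
Step 5: Two-sided p-value from the t-distribution with 8 df = 0.089724.
Step 6: alpha = 0.1. reject H0.

rho = 0.5636, p = 0.089724, reject H0 at alpha = 0.1.


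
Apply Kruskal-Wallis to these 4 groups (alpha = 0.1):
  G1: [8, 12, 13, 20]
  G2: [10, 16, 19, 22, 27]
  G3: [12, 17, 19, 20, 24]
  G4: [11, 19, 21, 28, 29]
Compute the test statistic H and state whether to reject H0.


Step 1: Combine all N = 19 observations and assign midranks.
sorted (value, group, rank): (8,G1,1), (10,G2,2), (11,G4,3), (12,G1,4.5), (12,G3,4.5), (13,G1,6), (16,G2,7), (17,G3,8), (19,G2,10), (19,G3,10), (19,G4,10), (20,G1,12.5), (20,G3,12.5), (21,G4,14), (22,G2,15), (24,G3,16), (27,G2,17), (28,G4,18), (29,G4,19)
Step 2: Sum ranks within each group.
R_1 = 24 (n_1 = 4)
R_2 = 51 (n_2 = 5)
R_3 = 51 (n_3 = 5)
R_4 = 64 (n_4 = 5)
Step 3: H = 12/(N(N+1)) * sum(R_i^2/n_i) - 3(N+1)
     = 12/(19*20) * (24^2/4 + 51^2/5 + 51^2/5 + 64^2/5) - 3*20
     = 0.031579 * 2003.6 - 60
     = 3.271579.
Step 4: Ties present; correction factor C = 1 - 36/(19^3 - 19) = 0.994737. Corrected H = 3.271579 / 0.994737 = 3.288889.
Step 5: Under H0, H ~ chi^2(3); p-value = 0.349192.
Step 6: alpha = 0.1. fail to reject H0.

H = 3.2889, df = 3, p = 0.349192, fail to reject H0.


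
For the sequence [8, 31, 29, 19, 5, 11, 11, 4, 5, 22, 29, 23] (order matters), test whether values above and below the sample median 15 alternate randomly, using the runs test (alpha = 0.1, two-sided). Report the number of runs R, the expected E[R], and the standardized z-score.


Step 1: Compute median = 15; label A = above, B = below.
Labels in order: BAAABBBBBAAA  (n_A = 6, n_B = 6)
Step 2: Count runs R = 4.
Step 3: Under H0 (random ordering), E[R] = 2*n_A*n_B/(n_A+n_B) + 1 = 2*6*6/12 + 1 = 7.0000.
        Var[R] = 2*n_A*n_B*(2*n_A*n_B - n_A - n_B) / ((n_A+n_B)^2 * (n_A+n_B-1)) = 4320/1584 = 2.7273.
        SD[R] = 1.6514.
Step 4: Continuity-corrected z = (R + 0.5 - E[R]) / SD[R] = (4 + 0.5 - 7.0000) / 1.6514 = -1.5138.
Step 5: Two-sided p-value via normal approximation = 2*(1 - Phi(|z|)) = 0.130070.
Step 6: alpha = 0.1. fail to reject H0.

R = 4, z = -1.5138, p = 0.130070, fail to reject H0.


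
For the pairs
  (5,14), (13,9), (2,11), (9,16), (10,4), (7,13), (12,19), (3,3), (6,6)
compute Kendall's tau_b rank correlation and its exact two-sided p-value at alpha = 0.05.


Step 1: Enumerate the 36 unordered pairs (i,j) with i<j and classify each by sign(x_j-x_i) * sign(y_j-y_i).
  (1,2):dx=+8,dy=-5->D; (1,3):dx=-3,dy=-3->C; (1,4):dx=+4,dy=+2->C; (1,5):dx=+5,dy=-10->D
  (1,6):dx=+2,dy=-1->D; (1,7):dx=+7,dy=+5->C; (1,8):dx=-2,dy=-11->C; (1,9):dx=+1,dy=-8->D
  (2,3):dx=-11,dy=+2->D; (2,4):dx=-4,dy=+7->D; (2,5):dx=-3,dy=-5->C; (2,6):dx=-6,dy=+4->D
  (2,7):dx=-1,dy=+10->D; (2,8):dx=-10,dy=-6->C; (2,9):dx=-7,dy=-3->C; (3,4):dx=+7,dy=+5->C
  (3,5):dx=+8,dy=-7->D; (3,6):dx=+5,dy=+2->C; (3,7):dx=+10,dy=+8->C; (3,8):dx=+1,dy=-8->D
  (3,9):dx=+4,dy=-5->D; (4,5):dx=+1,dy=-12->D; (4,6):dx=-2,dy=-3->C; (4,7):dx=+3,dy=+3->C
  (4,8):dx=-6,dy=-13->C; (4,9):dx=-3,dy=-10->C; (5,6):dx=-3,dy=+9->D; (5,7):dx=+2,dy=+15->C
  (5,8):dx=-7,dy=-1->C; (5,9):dx=-4,dy=+2->D; (6,7):dx=+5,dy=+6->C; (6,8):dx=-4,dy=-10->C
  (6,9):dx=-1,dy=-7->C; (7,8):dx=-9,dy=-16->C; (7,9):dx=-6,dy=-13->C; (8,9):dx=+3,dy=+3->C
Step 2: C = 22, D = 14, total pairs = 36.
Step 3: tau = (C - D)/(n(n-1)/2) = (22 - 14)/36 = 0.222222.
Step 4: Exact two-sided p-value (enumerate n! = 362880 permutations of y under H0): p = 0.476709.
Step 5: alpha = 0.05. fail to reject H0.

tau_b = 0.2222 (C=22, D=14), p = 0.476709, fail to reject H0.


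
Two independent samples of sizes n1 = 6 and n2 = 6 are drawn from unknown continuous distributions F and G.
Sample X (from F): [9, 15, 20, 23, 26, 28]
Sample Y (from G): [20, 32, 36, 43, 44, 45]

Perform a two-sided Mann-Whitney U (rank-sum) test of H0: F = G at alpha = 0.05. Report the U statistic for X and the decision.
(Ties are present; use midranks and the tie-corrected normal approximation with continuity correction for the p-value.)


Step 1: Combine and sort all 12 observations; assign midranks.
sorted (value, group): (9,X), (15,X), (20,X), (20,Y), (23,X), (26,X), (28,X), (32,Y), (36,Y), (43,Y), (44,Y), (45,Y)
ranks: 9->1, 15->2, 20->3.5, 20->3.5, 23->5, 26->6, 28->7, 32->8, 36->9, 43->10, 44->11, 45->12
Step 2: Rank sum for X: R1 = 1 + 2 + 3.5 + 5 + 6 + 7 = 24.5.
Step 3: U_X = R1 - n1(n1+1)/2 = 24.5 - 6*7/2 = 24.5 - 21 = 3.5.
       U_Y = n1*n2 - U_X = 36 - 3.5 = 32.5.
Step 4: Ties are present, so use the tie-corrected normal approximation (with continuity correction) for the p-value.
Step 5: p-value = 0.024722; compare to alpha = 0.05. reject H0.

U_X = 3.5, p = 0.024722, reject H0 at alpha = 0.05.


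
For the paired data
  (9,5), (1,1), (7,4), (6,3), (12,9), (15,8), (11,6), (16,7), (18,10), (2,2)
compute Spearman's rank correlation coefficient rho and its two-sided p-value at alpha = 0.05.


Step 1: Rank x and y separately (midranks; no ties here).
rank(x): 9->5, 1->1, 7->4, 6->3, 12->7, 15->8, 11->6, 16->9, 18->10, 2->2
rank(y): 5->5, 1->1, 4->4, 3->3, 9->9, 8->8, 6->6, 7->7, 10->10, 2->2
Step 2: d_i = R_x(i) - R_y(i); compute d_i^2.
  (5-5)^2=0, (1-1)^2=0, (4-4)^2=0, (3-3)^2=0, (7-9)^2=4, (8-8)^2=0, (6-6)^2=0, (9-7)^2=4, (10-10)^2=0, (2-2)^2=0
sum(d^2) = 8.
Step 3: rho = 1 - 6*8 / (10*(10^2 - 1)) = 1 - 48/990 = 0.951515.
Step 4: Under H0, t = rho * sqrt((n-2)/(1-rho^2)) = 8.7493 ~ t(8).
Step 5: Two-sided p-value from the t-distribution with 8 df = 0.000023.
Step 6: alpha = 0.05. reject H0.

rho = 0.9515, p = 0.000023, reject H0 at alpha = 0.05.


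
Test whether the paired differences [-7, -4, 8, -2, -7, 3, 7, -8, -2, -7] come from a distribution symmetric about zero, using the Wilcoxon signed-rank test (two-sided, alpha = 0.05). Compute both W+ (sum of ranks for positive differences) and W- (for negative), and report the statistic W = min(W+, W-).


Step 1: Drop any zero differences (none here) and take |d_i|.
|d| = [7, 4, 8, 2, 7, 3, 7, 8, 2, 7]
Step 2: Midrank |d_i| (ties get averaged ranks).
ranks: |7|->6.5, |4|->4, |8|->9.5, |2|->1.5, |7|->6.5, |3|->3, |7|->6.5, |8|->9.5, |2|->1.5, |7|->6.5
Step 3: Attach original signs; sum ranks with positive sign and with negative sign.
W+ = 9.5 + 3 + 6.5 = 19
W- = 6.5 + 4 + 1.5 + 6.5 + 9.5 + 1.5 + 6.5 = 36
(Check: W+ + W- = 55 should equal n(n+1)/2 = 55.)
Step 4: Test statistic W = min(W+, W-) = 19.
Step 5: Ties in |d|, so use the tie-corrected normal approximation.
        E[W] = n(n+1)/4 = 10*11/4 = 27.5.
        Tie groups: |d|=2 (t=2), |d|=7 (t=4), |d|=8 (t=2); sum(t^3 - t) = 72.
        Var[W] = n(n+1)(2n+1)/24 - sum(t^3-t)/48 = 2310/24 - 72/48 = 94.75.
        z = (W - E[W]) / sqrt(Var[W]) = (19 - 27.5) / 9.7340 = -0.8732.
        Two-sided p = 2*Phi(z) = 0.382537.
Step 6: alpha = 0.05. fail to reject H0.

W+ = 19, W- = 36, W = min = 19, p = 0.382537, fail to reject H0.


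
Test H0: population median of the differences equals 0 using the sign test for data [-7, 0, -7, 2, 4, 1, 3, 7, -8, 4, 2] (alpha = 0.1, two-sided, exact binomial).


Step 1: Discard zero differences. Original n = 11; n_eff = number of nonzero differences = 10.
Nonzero differences (with sign): -7, -7, +2, +4, +1, +3, +7, -8, +4, +2
Step 2: Count signs: positive = 7, negative = 3.
Step 3: Under H0: P(positive) = 0.5, so the number of positives S ~ Bin(10, 0.5).
Step 4: Two-sided exact p-value = sum of Bin(10,0.5) probabilities at or below the observed probability = 0.343750.
Step 5: alpha = 0.1. fail to reject H0.

n_eff = 10, pos = 7, neg = 3, p = 0.343750, fail to reject H0.


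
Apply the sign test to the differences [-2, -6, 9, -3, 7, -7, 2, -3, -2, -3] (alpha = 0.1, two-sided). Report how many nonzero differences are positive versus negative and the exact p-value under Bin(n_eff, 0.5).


Step 1: Discard zero differences. Original n = 10; n_eff = number of nonzero differences = 10.
Nonzero differences (with sign): -2, -6, +9, -3, +7, -7, +2, -3, -2, -3
Step 2: Count signs: positive = 3, negative = 7.
Step 3: Under H0: P(positive) = 0.5, so the number of positives S ~ Bin(10, 0.5).
Step 4: Two-sided exact p-value = sum of Bin(10,0.5) probabilities at or below the observed probability = 0.343750.
Step 5: alpha = 0.1. fail to reject H0.

n_eff = 10, pos = 3, neg = 7, p = 0.343750, fail to reject H0.


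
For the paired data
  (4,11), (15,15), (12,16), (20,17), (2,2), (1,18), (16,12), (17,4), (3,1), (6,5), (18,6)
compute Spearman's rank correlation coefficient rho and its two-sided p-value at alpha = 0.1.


Step 1: Rank x and y separately (midranks; no ties here).
rank(x): 4->4, 15->7, 12->6, 20->11, 2->2, 1->1, 16->8, 17->9, 3->3, 6->5, 18->10
rank(y): 11->6, 15->8, 16->9, 17->10, 2->2, 18->11, 12->7, 4->3, 1->1, 5->4, 6->5
Step 2: d_i = R_x(i) - R_y(i); compute d_i^2.
  (4-6)^2=4, (7-8)^2=1, (6-9)^2=9, (11-10)^2=1, (2-2)^2=0, (1-11)^2=100, (8-7)^2=1, (9-3)^2=36, (3-1)^2=4, (5-4)^2=1, (10-5)^2=25
sum(d^2) = 182.
Step 3: rho = 1 - 6*182 / (11*(11^2 - 1)) = 1 - 1092/1320 = 0.172727.
Step 4: Under H0, t = rho * sqrt((n-2)/(1-rho^2)) = 0.5261 ~ t(9).
Step 5: Two-sided p-value from the t-distribution with 9 df = 0.611542.
Step 6: alpha = 0.1. fail to reject H0.

rho = 0.1727, p = 0.611542, fail to reject H0 at alpha = 0.1.


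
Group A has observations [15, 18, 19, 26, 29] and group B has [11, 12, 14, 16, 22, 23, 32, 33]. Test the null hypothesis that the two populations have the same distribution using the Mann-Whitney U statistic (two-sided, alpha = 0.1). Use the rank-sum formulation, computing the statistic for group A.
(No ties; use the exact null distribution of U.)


Step 1: Combine and sort all 13 observations; assign midranks.
sorted (value, group): (11,Y), (12,Y), (14,Y), (15,X), (16,Y), (18,X), (19,X), (22,Y), (23,Y), (26,X), (29,X), (32,Y), (33,Y)
ranks: 11->1, 12->2, 14->3, 15->4, 16->5, 18->6, 19->7, 22->8, 23->9, 26->10, 29->11, 32->12, 33->13
Step 2: Rank sum for X: R1 = 4 + 6 + 7 + 10 + 11 = 38.
Step 3: U_X = R1 - n1(n1+1)/2 = 38 - 5*6/2 = 38 - 15 = 23.
       U_Y = n1*n2 - U_X = 40 - 23 = 17.
Step 4: No ties, so the exact null distribution of U (based on enumerating the C(13,5) = 1287 equally likely rank assignments) gives the two-sided p-value.
Step 5: p-value = 0.724165; compare to alpha = 0.1. fail to reject H0.

U_X = 23, p = 0.724165, fail to reject H0 at alpha = 0.1.


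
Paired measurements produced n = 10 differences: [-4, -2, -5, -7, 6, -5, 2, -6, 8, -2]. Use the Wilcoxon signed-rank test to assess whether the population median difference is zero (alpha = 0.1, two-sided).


Step 1: Drop any zero differences (none here) and take |d_i|.
|d| = [4, 2, 5, 7, 6, 5, 2, 6, 8, 2]
Step 2: Midrank |d_i| (ties get averaged ranks).
ranks: |4|->4, |2|->2, |5|->5.5, |7|->9, |6|->7.5, |5|->5.5, |2|->2, |6|->7.5, |8|->10, |2|->2
Step 3: Attach original signs; sum ranks with positive sign and with negative sign.
W+ = 7.5 + 2 + 10 = 19.5
W- = 4 + 2 + 5.5 + 9 + 5.5 + 7.5 + 2 = 35.5
(Check: W+ + W- = 55 should equal n(n+1)/2 = 55.)
Step 4: Test statistic W = min(W+, W-) = 19.5.
Step 5: Ties in |d|, so use the tie-corrected normal approximation.
        E[W] = n(n+1)/4 = 10*11/4 = 27.5.
        Tie groups: |d|=2 (t=3), |d|=5 (t=2), |d|=6 (t=2); sum(t^3 - t) = 36.
        Var[W] = n(n+1)(2n+1)/24 - sum(t^3-t)/48 = 2310/24 - 36/48 = 95.5.
        z = (W - E[W]) / sqrt(Var[W]) = (19.5 - 27.5) / 9.7724 = -0.8186.
        Two-sided p = 2*Phi(z) = 0.412997.
Step 6: alpha = 0.1. fail to reject H0.

W+ = 19.5, W- = 35.5, W = min = 19.5, p = 0.412997, fail to reject H0.
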